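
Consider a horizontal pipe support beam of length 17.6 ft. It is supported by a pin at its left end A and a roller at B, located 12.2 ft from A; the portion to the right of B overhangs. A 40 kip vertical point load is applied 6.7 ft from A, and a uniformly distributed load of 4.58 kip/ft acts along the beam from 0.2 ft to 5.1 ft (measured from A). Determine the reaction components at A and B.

A_x = 0, A_y = 35.60 kip, B_y = 26.84 kip

Resultant of the distributed load: 4.58 × 4.9 = 22.442 kip at 2.65 ft from A.
Taking moments about A: B_y·12.2 − 40·6.7 − (4.58·4.9)·2.65 = 0 → B_y = 327.4713/12.2 = 26.8419 ≈ 26.84 kip.
ΣF_y = 0: A_y + 26.8419 − 40 − 4.58·4.9 = 0 → A_y = 35.60 kip.
ΣF_x = 0: no horizontal applied forces, so A_x = 0.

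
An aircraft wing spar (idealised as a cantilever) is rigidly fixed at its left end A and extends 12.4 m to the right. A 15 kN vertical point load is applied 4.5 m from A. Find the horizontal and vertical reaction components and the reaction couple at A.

A_x = 0, A_y = 15.00 kN, M_A = 67.50 kN·m

ΣF_x = 0: A_x = 0.
ΣF_y = 0: A_y − 15 = 0 → A_y = 15.00 kN.
ΣM about A: M_A − 15·4.5 = 0 → M_A = 67.50 kN·m.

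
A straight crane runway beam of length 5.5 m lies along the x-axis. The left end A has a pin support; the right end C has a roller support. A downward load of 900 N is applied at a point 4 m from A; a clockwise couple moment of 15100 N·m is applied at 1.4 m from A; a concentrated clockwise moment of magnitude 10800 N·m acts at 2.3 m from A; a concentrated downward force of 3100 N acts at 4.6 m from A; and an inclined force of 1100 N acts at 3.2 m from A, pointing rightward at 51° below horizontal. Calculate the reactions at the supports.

A_x = -692.3 N, A_y = -3599 N, C_y = 8454 N

ΣM about A: C_y·5.5 − 900·4 − 15100 − 10800 − 3100·4.6 − 1100·sin51°·3.2 = 0 → C_y = 46495.6/5.5 = 8453.75 ≈ 8454 N.
ΣF_y = 0: A_y + 8453.75 − 900 − 3100 − 1100·sin51° = 0 → A_y = -3599 N.
ΣF_x = 0: A_x + 1100·cos51° = 0 → A_x = -692.3 N.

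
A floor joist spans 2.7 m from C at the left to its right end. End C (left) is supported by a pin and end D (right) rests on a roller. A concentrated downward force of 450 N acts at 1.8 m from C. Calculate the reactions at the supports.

C_x = 0, C_y = 150.0 N, D_y = 300.0 N

ΣM about C: D_y·2.7 − 450·1.8 = 0 → D_y = 810/2.7 = 300.0 N.
ΣF_y = 0: C_y + 300 − 450 = 0 → C_y = 150.0 N.
ΣF_x = 0: no horizontal applied forces, so C_x = 0.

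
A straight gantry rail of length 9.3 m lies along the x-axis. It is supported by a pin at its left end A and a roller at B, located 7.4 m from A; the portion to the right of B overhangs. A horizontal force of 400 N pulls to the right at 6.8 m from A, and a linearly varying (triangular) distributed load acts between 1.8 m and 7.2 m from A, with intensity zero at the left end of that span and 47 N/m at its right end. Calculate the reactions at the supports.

A_x = -400.0 N, A_y = 34.30 N, B_y = 92.60 N

Resultant of the triangular load: ½ × 47 × 5.4 = 126.9 N, acting at 5.4 m from A (one-third of the span from the peak).
ΣM about A: B_y·7.4 − (½·47·5.4)·5.4 = 0 → B_y = 685.26/7.4 = 92.6027 ≈ 92.60 N.
ΣF_y = 0: A_y + 92.6027 − ½·47·5.4 = 0 → A_y = 34.30 N.
ΣF_x = 0: A_x + 400 = 0 → A_x = -400.0 N.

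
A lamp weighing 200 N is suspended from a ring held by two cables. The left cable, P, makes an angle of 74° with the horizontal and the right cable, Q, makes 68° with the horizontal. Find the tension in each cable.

ΣF_x = 0: −T_P·cos74° + T_Q·cos68° = 0 → T_Q = 0.735805·T_P.
ΣF_y = 0: T_P·sin74° + T_Q·sin68° = 200.
Substitute: T_P·(0.961262 + 0.735805·0.927184) = 200 → T_P = 121.692 ≈ 121.7 N.
Then T_Q = 0.735805 × 121.692 = 89.54 N.

T_P = 121.7 N, T_Q = 89.54 N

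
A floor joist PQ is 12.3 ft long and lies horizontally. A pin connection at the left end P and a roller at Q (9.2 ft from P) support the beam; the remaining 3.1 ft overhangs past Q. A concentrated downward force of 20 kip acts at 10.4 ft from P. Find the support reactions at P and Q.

P_x = 0, P_y = -2.609 kip, Q_y = 22.61 kip

Taking moments about P: Q_y·9.2 − 20·10.4 = 0 → Q_y = 208/9.2 = 22.6087 ≈ 22.61 kip.
ΣF_y = 0: P_y + 22.6087 − 20 = 0 → P_y = -2.609 kip.
ΣF_x = 0: no horizontal applied forces, so P_x = 0.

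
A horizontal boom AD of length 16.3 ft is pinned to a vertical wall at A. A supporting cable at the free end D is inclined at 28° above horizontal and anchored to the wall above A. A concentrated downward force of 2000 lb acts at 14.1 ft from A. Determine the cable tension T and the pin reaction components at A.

ΣM about A: T·sin28°·16.3 − 2000·14.1 = 0 → T = 28200/(16.3·0.469472) = 3685.12 ≈ 3685 lb.
ΣF_x = 0: A_x − T·cos28° = 0 → A_x = 3685.12 × 0.882948 = 3254 lb.
ΣF_y = 0: A_y + T·sin28° − 2000 = 0 → A_y = 2000 − 3685.12 × 0.469472 = 269.9 lb.

T = 3685 lb, A_x = 3254 lb, A_y = 269.9 lb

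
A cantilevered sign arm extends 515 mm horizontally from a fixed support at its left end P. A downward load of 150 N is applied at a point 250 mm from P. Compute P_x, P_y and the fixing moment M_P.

ΣF_x = 0: P_x = 0.
ΣF_y = 0: P_y − 150 = 0 → P_y = 150.0 N.
ΣM about P: M_P − 150·250 = 0 → M_P = 37500 N·mm.

P_x = 0, P_y = 150.0 N, M_P = 37500 N·mm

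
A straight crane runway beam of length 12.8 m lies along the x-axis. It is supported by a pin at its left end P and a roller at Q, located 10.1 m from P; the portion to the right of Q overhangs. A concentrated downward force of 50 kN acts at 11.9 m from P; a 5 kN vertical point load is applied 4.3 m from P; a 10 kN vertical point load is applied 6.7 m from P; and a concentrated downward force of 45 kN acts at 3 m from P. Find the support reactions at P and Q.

Moments about P: Q_y·10.1 − 50·11.9 − 5·4.3 − 10·6.7 − 45·3 = 0 → Q_y = 818.5/10.1 = 81.0396 ≈ 81.04 kN.
ΣF_y = 0: P_y + 81.0396 − 50 − 5 − 10 − 45 = 0 → P_y = 28.96 kN.
ΣF_x = 0: no horizontal applied forces, so P_x = 0.

P_x = 0, P_y = 28.96 kN, Q_y = 81.04 kN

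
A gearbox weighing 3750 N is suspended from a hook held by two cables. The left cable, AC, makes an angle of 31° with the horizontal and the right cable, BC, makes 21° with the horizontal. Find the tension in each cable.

T_AC = 4443 N, T_BC = 4079 N

ΣF_x = 0: −T_AC·cos31° + T_BC·cos21° = 0 → T_BC = 0.91815·T_AC.
ΣF_y = 0: T_AC·sin31° + T_BC·sin21° = 3750.
Substitute: T_AC·(0.515038 + 0.91815·0.358368) = 3750 → T_AC = 4442.74 ≈ 4443 N.
Then T_BC = 0.91815 × 4442.74 = 4079 N.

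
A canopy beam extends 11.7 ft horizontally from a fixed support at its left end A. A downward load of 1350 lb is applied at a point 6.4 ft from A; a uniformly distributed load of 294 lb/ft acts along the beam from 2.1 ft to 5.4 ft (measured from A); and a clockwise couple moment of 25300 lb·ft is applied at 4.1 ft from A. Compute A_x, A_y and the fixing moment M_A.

Resultant of the distributed load: 294 × 3.3 = 970.2 lb at 3.75 ft from A.
ΣF_x = 0: A_x = 0.
ΣF_y = 0: A_y − 1350 − 294·3.3 = 0 → A_y = 2320 lb.
ΣM about A: M_A − 1350·6.4 − (294·3.3)·3.75 − 25300 = 0 → M_A = 37580 lb·ft.

A_x = 0, A_y = 2320 lb, M_A = 37580 lb·ft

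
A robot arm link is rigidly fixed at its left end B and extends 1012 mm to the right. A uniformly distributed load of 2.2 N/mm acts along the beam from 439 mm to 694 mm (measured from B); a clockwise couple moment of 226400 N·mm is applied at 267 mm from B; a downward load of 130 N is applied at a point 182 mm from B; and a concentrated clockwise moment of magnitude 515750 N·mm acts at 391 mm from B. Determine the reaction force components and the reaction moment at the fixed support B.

B_x = 0, B_y = 691.0 N, M_B = 1084000 N·mm

Resultant of the distributed load: 2.2 × 255 = 561 N at 566.5 mm from B.
ΣF_x = 0: B_x = 0.
ΣF_y = 0: B_y − 2.2·255 − 130 = 0 → B_y = 691.0 N.
ΣM about B: M_B − (2.2·255)·566.5 − 226400 − 130·182 − 515750 = 0 → M_B = 1084000 N·mm.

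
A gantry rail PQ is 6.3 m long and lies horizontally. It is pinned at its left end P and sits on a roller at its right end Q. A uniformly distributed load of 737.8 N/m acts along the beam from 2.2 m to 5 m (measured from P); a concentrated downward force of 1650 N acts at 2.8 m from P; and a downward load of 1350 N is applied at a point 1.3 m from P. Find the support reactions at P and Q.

P_x = 0, P_y = 2873 N, Q_y = 2192 N

Resultant of the distributed load: 737.8 × 2.8 = 2065.84 N at 3.6 m from P.
Moments about P: Q_y·6.3 − (737.8·2.8)·3.6 − 1650·2.8 − 1350·1.3 = 0 → Q_y = 13812.024/6.3 = 2192.38 ≈ 2192 N.
ΣF_y = 0: P_y + 2192.38 − 737.8·2.8 − 1650 − 1350 = 0 → P_y = 2873 N.
ΣF_x = 0: no horizontal applied forces, so P_x = 0.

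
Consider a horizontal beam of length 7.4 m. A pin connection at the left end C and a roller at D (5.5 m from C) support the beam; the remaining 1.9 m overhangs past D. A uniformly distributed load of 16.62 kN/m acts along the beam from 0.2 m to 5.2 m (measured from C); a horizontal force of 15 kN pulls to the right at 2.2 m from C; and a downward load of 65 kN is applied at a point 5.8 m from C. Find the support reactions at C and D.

Resultant of the distributed load: 16.62 × 5 = 83.1 kN at 2.7 m from C.
Moments about C: D_y·5.5 − (16.62·5)·2.7 − 65·5.8 = 0 → D_y = 601.37/5.5 = 109.34 ≈ 109.3 kN.
ΣF_y = 0: C_y + 109.34 − 16.62·5 − 65 = 0 → C_y = 38.76 kN.
ΣF_x = 0: C_x + 15 = 0 → C_x = -15.00 kN.

C_x = -15.00 kN, C_y = 38.76 kN, D_y = 109.3 kN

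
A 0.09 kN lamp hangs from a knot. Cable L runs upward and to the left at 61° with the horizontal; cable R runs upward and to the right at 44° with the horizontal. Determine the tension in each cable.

ΣF_x = 0: −T_L·cos61° + T_R·cos44° = 0 → T_R = 0.673965·T_L.
ΣF_y = 0: T_L·sin61° + T_R·sin44° = 0.09.
Substitute: T_L·(0.87462 + 0.673965·0.694658) = 0.09 → T_L = 0.0670244 ≈ 0.06702 kN.
Then T_R = 0.673965 × 0.0670244 = 0.04517 kN.

T_L = 0.06702 kN, T_R = 0.04517 kN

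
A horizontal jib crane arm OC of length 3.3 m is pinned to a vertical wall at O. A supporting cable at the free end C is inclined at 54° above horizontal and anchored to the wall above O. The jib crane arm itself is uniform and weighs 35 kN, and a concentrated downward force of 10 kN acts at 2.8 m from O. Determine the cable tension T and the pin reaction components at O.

T = 32.12 kN, O_x = 18.88 kN, O_y = 19.02 kN

ΣM about O: T·sin54°·3.3 − 35·1.65 − 10·2.8 = 0 → T = 85.75/(3.3·0.809017) = 32.119 ≈ 32.12 kN.
ΣF_x = 0: O_x − T·cos54° = 0 → O_x = 32.119 × 0.587785 = 18.88 kN.
ΣF_y = 0: O_y + T·sin54° − 35 − 10 = 0 → O_y = 45 − 32.119 × 0.809017 = 19.02 kN.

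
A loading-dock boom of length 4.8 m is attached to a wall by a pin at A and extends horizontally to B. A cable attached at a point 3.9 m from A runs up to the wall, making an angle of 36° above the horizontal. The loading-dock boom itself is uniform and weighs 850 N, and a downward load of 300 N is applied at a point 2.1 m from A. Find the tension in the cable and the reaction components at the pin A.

T = 1165 N, A_x = 942.3 N, A_y = 465.4 N

ΣM about A: T·sin36°·3.9 − 850·2.4 − 300·2.1 = 0 → T = 2670/(3.9·0.587785) = 1164.74 ≈ 1165 N.
ΣF_x = 0: A_x − T·cos36° = 0 → A_x = 1164.74 × 0.809017 = 942.3 N.
ΣF_y = 0: A_y + T·sin36° − 850 − 300 = 0 → A_y = 1150 − 1164.74 × 0.587785 = 465.4 N.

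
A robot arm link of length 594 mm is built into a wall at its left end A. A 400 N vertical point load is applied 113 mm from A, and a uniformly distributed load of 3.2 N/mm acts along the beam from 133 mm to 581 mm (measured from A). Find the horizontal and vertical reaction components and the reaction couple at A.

Resultant of the distributed load: 3.2 × 448 = 1433.6 N at 357 mm from A.
ΣF_x = 0: A_x = 0.
ΣF_y = 0: A_y − 400 − 3.2·448 = 0 → A_y = 1834 N.
ΣM about A: M_A − 400·113 − (3.2·448)·357 = 0 → M_A = 557000 N·mm.

A_x = 0, A_y = 1834 N, M_A = 557000 N·mm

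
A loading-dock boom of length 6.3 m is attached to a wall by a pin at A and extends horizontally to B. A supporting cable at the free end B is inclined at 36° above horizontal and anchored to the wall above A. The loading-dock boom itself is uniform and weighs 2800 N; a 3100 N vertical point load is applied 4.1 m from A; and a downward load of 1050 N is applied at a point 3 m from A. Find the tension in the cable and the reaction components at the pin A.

ΣM about A: T·sin36°·6.3 − 2800·3.15 − 3100·4.1 − 1050·3 = 0 → T = 24680/(6.3·0.587785) = 6664.78 ≈ 6665 N.
ΣF_x = 0: A_x − T·cos36° = 0 → A_x = 6664.78 × 0.809017 = 5392 N.
ΣF_y = 0: A_y + T·sin36° − 2800 − 3100 − 1050 = 0 → A_y = 6950 − 6664.78 × 0.587785 = 3033 N.

T = 6665 N, A_x = 5392 N, A_y = 3033 N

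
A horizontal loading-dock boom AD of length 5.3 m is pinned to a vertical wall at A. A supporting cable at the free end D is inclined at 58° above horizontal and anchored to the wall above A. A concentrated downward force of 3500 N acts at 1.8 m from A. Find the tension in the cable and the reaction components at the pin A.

T = 1402 N, A_x = 742.8 N, A_y = 2311 N

ΣM about A: T·sin58°·5.3 − 3500·1.8 = 0 → T = 6300/(5.3·0.848048) = 1401.67 ≈ 1402 N.
ΣF_x = 0: A_x − T·cos58° = 0 → A_x = 1401.67 × 0.529919 = 742.8 N.
ΣF_y = 0: A_y + T·sin58° − 3500 = 0 → A_y = 3500 − 1401.67 × 0.848048 = 2311 N.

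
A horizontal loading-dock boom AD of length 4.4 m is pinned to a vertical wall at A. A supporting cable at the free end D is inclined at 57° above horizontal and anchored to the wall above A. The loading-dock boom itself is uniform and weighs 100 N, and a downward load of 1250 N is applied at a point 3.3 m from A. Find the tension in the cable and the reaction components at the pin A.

ΣM about A: T·sin57°·4.4 − 100·2.2 − 1250·3.3 = 0 → T = 4345/(4.4·0.838671) = 1177.46 ≈ 1177 N.
ΣF_x = 0: A_x − T·cos57° = 0 → A_x = 1177.46 × 0.544639 = 641.3 N.
ΣF_y = 0: A_y + T·sin57° − 100 − 1250 = 0 → A_y = 1350 − 1177.46 × 0.838671 = 362.5 N.

T = 1177 N, A_x = 641.3 N, A_y = 362.5 N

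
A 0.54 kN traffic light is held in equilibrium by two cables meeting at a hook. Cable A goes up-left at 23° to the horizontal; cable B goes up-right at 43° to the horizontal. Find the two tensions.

ΣF_x = 0: −T_A·cos23° + T_B·cos43° = 0 → T_B = 1.25863·T_A.
ΣF_y = 0: T_A·sin23° + T_B·sin43° = 0.54.
Substitute: T_A·(0.390731 + 1.25863·0.681998) = 0.54 → T_A = 0.432306 ≈ 0.4323 kN.
Then T_B = 1.25863 × 0.432306 = 0.5441 kN.

T_A = 0.4323 kN, T_B = 0.5441 kN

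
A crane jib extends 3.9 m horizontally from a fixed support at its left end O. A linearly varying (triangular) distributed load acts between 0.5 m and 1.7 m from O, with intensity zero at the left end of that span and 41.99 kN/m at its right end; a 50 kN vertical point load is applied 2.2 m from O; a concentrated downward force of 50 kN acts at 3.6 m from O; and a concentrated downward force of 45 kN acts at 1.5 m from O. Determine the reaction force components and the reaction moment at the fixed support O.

Resultant of the triangular load: ½ × 41.99 × 1.2 = 25.194 kN, acting at 1.3 m from O (one-third of the span from the peak).
ΣF_x = 0: O_x = 0.
ΣF_y = 0: O_y − ½·41.99·1.2 − 50 − 50 − 45 = 0 → O_y = 170.2 kN.
ΣM about O: M_O − (½·41.99·1.2)·1.3 − 50·2.2 − 50·3.6 − 45·1.5 = 0 → M_O = 390.3 kN·m.

O_x = 0, O_y = 170.2 kN, M_O = 390.3 kN·m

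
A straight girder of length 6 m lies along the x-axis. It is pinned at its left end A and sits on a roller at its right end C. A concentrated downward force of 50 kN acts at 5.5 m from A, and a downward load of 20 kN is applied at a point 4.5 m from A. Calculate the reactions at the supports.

A_x = 0, A_y = 9.167 kN, C_y = 60.83 kN

Taking moments about A: C_y·6 − 50·5.5 − 20·4.5 = 0 → C_y = 365/6 = 60.8333 ≈ 60.83 kN.
ΣF_y = 0: A_y + 60.8333 − 50 − 20 = 0 → A_y = 9.167 kN.
ΣF_x = 0: no horizontal applied forces, so A_x = 0.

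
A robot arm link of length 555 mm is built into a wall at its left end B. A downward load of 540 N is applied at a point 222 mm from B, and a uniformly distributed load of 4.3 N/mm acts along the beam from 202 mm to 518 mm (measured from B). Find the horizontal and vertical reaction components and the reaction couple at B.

Resultant of the distributed load: 4.3 × 316 = 1358.8 N at 360 mm from B.
ΣF_x = 0: B_x = 0.
ΣF_y = 0: B_y − 540 − 4.3·316 = 0 → B_y = 1899 N.
ΣM about B: M_B − 540·222 − (4.3·316)·360 = 0 → M_B = 609000 N·mm.

B_x = 0, B_y = 1899 N, M_B = 609000 N·mm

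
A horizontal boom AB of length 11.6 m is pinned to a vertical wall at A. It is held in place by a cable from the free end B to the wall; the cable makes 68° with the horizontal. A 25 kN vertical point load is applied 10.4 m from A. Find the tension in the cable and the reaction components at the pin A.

T = 24.17 kN, A_x = 9.056 kN, A_y = 2.586 kN

ΣM about A: T·sin68°·11.6 − 25·10.4 = 0 → T = 260/(11.6·0.927184) = 24.1741 ≈ 24.17 kN.
ΣF_x = 0: A_x − T·cos68° = 0 → A_x = 24.1741 × 0.374607 = 9.056 kN.
ΣF_y = 0: A_y + T·sin68° − 25 = 0 → A_y = 25 − 24.1741 × 0.927184 = 2.586 kN.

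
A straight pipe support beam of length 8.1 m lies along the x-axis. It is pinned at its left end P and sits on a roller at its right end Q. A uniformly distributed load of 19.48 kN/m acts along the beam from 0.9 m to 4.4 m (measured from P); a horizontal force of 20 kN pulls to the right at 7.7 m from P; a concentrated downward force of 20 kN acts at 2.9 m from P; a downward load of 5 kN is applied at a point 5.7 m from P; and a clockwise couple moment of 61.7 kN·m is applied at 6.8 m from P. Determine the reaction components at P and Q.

Resultant of the distributed load: 19.48 × 3.5 = 68.18 kN at 2.65 m from P.
Moments about P: Q_y·8.1 − (19.48·3.5)·2.65 − 20·2.9 − 5·5.7 − 61.7 = 0 → Q_y = 328.877/8.1 = 40.6021 ≈ 40.60 kN.
ΣF_y = 0: P_y + 40.6021 − 19.48·3.5 − 20 − 5 = 0 → P_y = 52.58 kN.
ΣF_x = 0: P_x + 20 = 0 → P_x = -20.00 kN.

P_x = -20.00 kN, P_y = 52.58 kN, Q_y = 40.60 kN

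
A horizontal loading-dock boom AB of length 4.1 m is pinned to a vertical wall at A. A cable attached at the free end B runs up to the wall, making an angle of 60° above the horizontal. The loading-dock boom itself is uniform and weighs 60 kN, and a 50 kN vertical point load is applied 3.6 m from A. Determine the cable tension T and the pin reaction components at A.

T = 85.34 kN, A_x = 42.67 kN, A_y = 36.10 kN

ΣM about A: T·sin60°·4.1 − 60·2.05 − 50·3.6 = 0 → T = 303/(4.1·0.866025) = 85.3352 ≈ 85.34 kN.
ΣF_x = 0: A_x − T·cos60° = 0 → A_x = 85.3352 × 0.5 = 42.67 kN.
ΣF_y = 0: A_y + T·sin60° − 60 − 50 = 0 → A_y = 110 − 85.3352 × 0.866025 = 36.10 kN.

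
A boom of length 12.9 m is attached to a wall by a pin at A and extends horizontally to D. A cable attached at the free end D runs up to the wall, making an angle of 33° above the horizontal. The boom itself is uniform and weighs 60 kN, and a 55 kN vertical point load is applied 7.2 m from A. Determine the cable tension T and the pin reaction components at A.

T = 111.4 kN, A_x = 93.47 kN, A_y = 54.30 kN

ΣM about A: T·sin33°·12.9 − 60·6.45 − 55·7.2 = 0 → T = 783/(12.9·0.544639) = 111.446 ≈ 111.4 kN.
ΣF_x = 0: A_x − T·cos33° = 0 → A_x = 111.446 × 0.838671 = 93.47 kN.
ΣF_y = 0: A_y + T·sin33° − 60 − 55 = 0 → A_y = 115 − 111.446 × 0.544639 = 54.30 kN.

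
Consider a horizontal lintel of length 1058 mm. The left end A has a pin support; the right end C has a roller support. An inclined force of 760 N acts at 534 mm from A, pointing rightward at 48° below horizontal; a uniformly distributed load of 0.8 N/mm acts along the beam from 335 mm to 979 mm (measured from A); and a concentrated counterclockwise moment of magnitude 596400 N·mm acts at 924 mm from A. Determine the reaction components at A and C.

A_x = -508.5 N, A_y = 1039 N, C_y = 41.29 N

Resultant of the distributed load: 0.8 × 644 = 515.2 N at 657 mm from A.
ΣM about A: C_y·1058 − 760·sin48°·534 − (0.8·644)·657 + 596400 = 0 → C_y = 43684.3/1058 = 41.2895 ≈ 41.29 N.
ΣF_y = 0: A_y + 41.2895 − 760·sin48° − 0.8·644 = 0 → A_y = 1039 N.
ΣF_x = 0: A_x + 760·cos48° = 0 → A_x = -508.5 N.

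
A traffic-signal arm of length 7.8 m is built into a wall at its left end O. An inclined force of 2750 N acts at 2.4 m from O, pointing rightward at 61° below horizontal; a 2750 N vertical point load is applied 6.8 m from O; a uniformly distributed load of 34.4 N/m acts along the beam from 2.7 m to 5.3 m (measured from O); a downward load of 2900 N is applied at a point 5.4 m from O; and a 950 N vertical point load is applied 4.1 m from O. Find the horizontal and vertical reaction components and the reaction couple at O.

Resultant of the distributed load: 34.4 × 2.6 = 89.44 N at 4 m from O.
ΣF_x = 0: O_x + 2750·cos61° = 0 → O_x = -1333 N.
ΣF_y = 0: O_y − 2750·sin61° − 2750 − 34.4·2.6 − 2900 − 950 = 0 → O_y = 9095 N.
ΣM about O: M_O − 2750·sin61°·2.4 − 2750·6.8 − (34.4·2.6)·4 − 2900·5.4 − 950·4.1 = 0 → M_O = 44390 N·m.

O_x = -1333 N, O_y = 9095 N, M_O = 44390 N·m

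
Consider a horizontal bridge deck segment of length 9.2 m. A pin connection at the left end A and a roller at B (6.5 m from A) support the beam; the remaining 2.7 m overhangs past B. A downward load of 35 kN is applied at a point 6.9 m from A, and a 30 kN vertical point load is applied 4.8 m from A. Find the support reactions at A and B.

A_x = 0, A_y = 5.692 kN, B_y = 59.31 kN

Taking moments about A: B_y·6.5 − 35·6.9 − 30·4.8 = 0 → B_y = 385.5/6.5 = 59.3077 ≈ 59.31 kN.
ΣF_y = 0: A_y + 59.3077 − 35 − 30 = 0 → A_y = 5.692 kN.
ΣF_x = 0: no horizontal applied forces, so A_x = 0.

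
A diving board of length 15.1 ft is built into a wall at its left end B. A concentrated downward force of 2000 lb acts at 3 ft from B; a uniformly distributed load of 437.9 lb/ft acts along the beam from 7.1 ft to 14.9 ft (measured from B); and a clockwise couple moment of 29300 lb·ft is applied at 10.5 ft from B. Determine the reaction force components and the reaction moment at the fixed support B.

B_x = 0, B_y = 5416 lb, M_B = 72870 lb·ft

Resultant of the distributed load: 437.9 × 7.8 = 3415.62 lb at 11 ft from B.
ΣF_x = 0: B_x = 0.
ΣF_y = 0: B_y − 2000 − 437.9·7.8 = 0 → B_y = 5416 lb.
ΣM about B: M_B − 2000·3 − (437.9·7.8)·11 − 29300 = 0 → M_B = 72870 lb·ft.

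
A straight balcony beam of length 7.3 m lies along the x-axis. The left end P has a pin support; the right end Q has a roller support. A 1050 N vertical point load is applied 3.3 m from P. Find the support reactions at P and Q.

ΣM about P: Q_y·7.3 − 1050·3.3 = 0 → Q_y = 3465/7.3 = 474.658 ≈ 474.7 N.
ΣF_y = 0: P_y + 474.658 − 1050 = 0 → P_y = 575.3 N.
ΣF_x = 0: no horizontal applied forces, so P_x = 0.

P_x = 0, P_y = 575.3 N, Q_y = 474.7 N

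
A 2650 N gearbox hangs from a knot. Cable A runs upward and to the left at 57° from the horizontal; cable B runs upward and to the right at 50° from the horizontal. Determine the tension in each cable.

ΣF_x = 0: −T_A·cos57° + T_B·cos50° = 0 → T_B = 0.847308·T_A.
ΣF_y = 0: T_A·sin57° + T_B·sin50° = 2650.
Substitute: T_A·(0.838671 + 0.847308·0.766044) = 2650 → T_A = 1781.22 ≈ 1781 N.
Then T_B = 0.847308 × 1781.22 = 1509 N.

T_A = 1781 N, T_B = 1509 N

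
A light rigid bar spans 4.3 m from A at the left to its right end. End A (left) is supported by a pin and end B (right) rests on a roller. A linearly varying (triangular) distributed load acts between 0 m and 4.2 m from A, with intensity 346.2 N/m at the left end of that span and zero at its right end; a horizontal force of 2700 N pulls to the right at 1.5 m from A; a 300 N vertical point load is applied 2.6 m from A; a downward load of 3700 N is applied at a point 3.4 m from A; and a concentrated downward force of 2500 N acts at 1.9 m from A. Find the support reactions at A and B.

A_x = -2700 N, A_y = 2779 N, B_y = 4448 N

Resultant of the triangular load: ½ × 346.2 × 4.2 = 727.02 N, acting at 1.4 m from A (one-third of the span from the peak).
Taking moments about A: B_y·4.3 − (½·346.2·4.2)·1.4 − 300·2.6 − 3700·3.4 − 2500·1.9 = 0 → B_y = 19127.828/4.3 = 4448.33 ≈ 4448 N.
ΣF_y = 0: A_y + 4448.33 − ½·346.2·4.2 − 300 − 3700 − 2500 = 0 → A_y = 2779 N.
ΣF_x = 0: A_x + 2700 = 0 → A_x = -2700 N.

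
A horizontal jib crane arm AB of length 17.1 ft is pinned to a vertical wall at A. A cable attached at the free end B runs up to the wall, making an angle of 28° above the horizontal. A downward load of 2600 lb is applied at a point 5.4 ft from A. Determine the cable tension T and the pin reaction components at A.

T = 1749 lb, A_x = 1544 lb, A_y = 1779 lb

ΣM about A: T·sin28°·17.1 − 2600·5.4 = 0 → T = 14040/(17.1·0.469472) = 1748.89 ≈ 1749 lb.
ΣF_x = 0: A_x − T·cos28° = 0 → A_x = 1748.89 × 0.882948 = 1544 lb.
ΣF_y = 0: A_y + T·sin28° − 2600 = 0 → A_y = 2600 − 1748.89 × 0.469472 = 1779 lb.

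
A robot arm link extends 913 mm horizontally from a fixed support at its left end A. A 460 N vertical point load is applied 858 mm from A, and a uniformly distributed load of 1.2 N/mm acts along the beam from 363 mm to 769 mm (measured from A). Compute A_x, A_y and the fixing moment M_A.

Resultant of the distributed load: 1.2 × 406 = 487.2 N at 566 mm from A.
ΣF_x = 0: A_x = 0.
ΣF_y = 0: A_y − 460 − 1.2·406 = 0 → A_y = 947.2 N.
ΣM about A: M_A − 460·858 − (1.2·406)·566 = 0 → M_A = 670400 N·mm.

A_x = 0, A_y = 947.2 N, M_A = 670400 N·mm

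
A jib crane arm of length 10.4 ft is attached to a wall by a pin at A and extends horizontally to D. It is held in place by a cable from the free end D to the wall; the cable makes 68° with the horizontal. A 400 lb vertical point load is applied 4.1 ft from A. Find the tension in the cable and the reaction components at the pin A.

ΣM about A: T·sin68°·10.4 − 400·4.1 = 0 → T = 1640/(10.4·0.927184) = 170.077 ≈ 170.1 lb.
ΣF_x = 0: A_x − T·cos68° = 0 → A_x = 170.077 × 0.374607 = 63.71 lb.
ΣF_y = 0: A_y + T·sin68° − 400 = 0 → A_y = 400 − 170.077 × 0.927184 = 242.3 lb.

T = 170.1 lb, A_x = 63.71 lb, A_y = 242.3 lb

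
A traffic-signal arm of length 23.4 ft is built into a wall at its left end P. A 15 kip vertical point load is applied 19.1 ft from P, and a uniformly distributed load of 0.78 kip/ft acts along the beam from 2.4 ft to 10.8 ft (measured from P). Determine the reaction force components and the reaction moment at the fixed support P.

Resultant of the distributed load: 0.78 × 8.4 = 6.552 kip at 6.6 ft from P.
ΣF_x = 0: P_x = 0.
ΣF_y = 0: P_y − 15 − 0.78·8.4 = 0 → P_y = 21.55 kip.
ΣM about P: M_P − 15·19.1 − (0.78·8.4)·6.6 = 0 → M_P = 329.7 kip·ft.

P_x = 0, P_y = 21.55 kip, M_P = 329.7 kip·ft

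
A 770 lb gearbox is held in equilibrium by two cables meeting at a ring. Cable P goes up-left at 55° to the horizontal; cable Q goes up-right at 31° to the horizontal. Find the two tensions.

T_P = 661.6 lb, T_Q = 442.7 lb

ΣF_x = 0: −T_P·cos55° + T_Q·cos31° = 0 → T_Q = 0.669153·T_P.
ΣF_y = 0: T_P·sin55° + T_Q·sin31° = 770.
Substitute: T_P·(0.819152 + 0.669153·0.515038) = 770 → T_P = 661.631 ≈ 661.6 lb.
Then T_Q = 0.669153 × 661.631 = 442.7 lb.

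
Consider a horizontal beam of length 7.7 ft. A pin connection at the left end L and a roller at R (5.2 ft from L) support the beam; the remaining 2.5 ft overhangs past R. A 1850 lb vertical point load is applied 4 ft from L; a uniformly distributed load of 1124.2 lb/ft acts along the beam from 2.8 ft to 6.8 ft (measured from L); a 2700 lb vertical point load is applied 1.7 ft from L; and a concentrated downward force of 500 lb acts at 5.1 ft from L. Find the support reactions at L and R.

L_x = 0, L_y = 2600 lb, R_y = 6947 lb

Resultant of the distributed load: 1124.2 × 4 = 4496.8 lb at 4.8 ft from L.
Moments about L: R_y·5.2 − 1850·4 − (1124.2·4)·4.8 − 2700·1.7 − 500·5.1 = 0 → R_y = 36124.64/5.2 = 6947.05 ≈ 6947 lb.
ΣF_y = 0: L_y + 6947.05 − 1850 − 1124.2·4 − 2700 − 500 = 0 → L_y = 2600 lb.
ΣF_x = 0: no horizontal applied forces, so L_x = 0.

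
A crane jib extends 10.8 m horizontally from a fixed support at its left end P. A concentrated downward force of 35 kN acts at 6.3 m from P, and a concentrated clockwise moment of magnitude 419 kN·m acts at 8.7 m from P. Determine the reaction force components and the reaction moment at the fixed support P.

P_x = 0, P_y = 35.00 kN, M_P = 639.5 kN·m

ΣF_x = 0: P_x = 0.
ΣF_y = 0: P_y − 35 = 0 → P_y = 35.00 kN.
ΣM about P: M_P − 35·6.3 − 419 = 0 → M_P = 639.5 kN·m.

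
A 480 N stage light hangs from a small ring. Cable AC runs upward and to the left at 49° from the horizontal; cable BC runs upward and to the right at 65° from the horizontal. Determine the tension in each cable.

T_AC = 222.1 N, T_BC = 344.7 N

ΣF_x = 0: −T_AC·cos49° + T_BC·cos65° = 0 → T_BC = 1.55237·T_AC.
ΣF_y = 0: T_AC·sin49° + T_BC·sin65° = 480.
Substitute: T_AC·(0.75471 + 1.55237·0.906308) = 480 → T_AC = 222.054 ≈ 222.1 N.
Then T_BC = 1.55237 × 222.054 = 344.7 N.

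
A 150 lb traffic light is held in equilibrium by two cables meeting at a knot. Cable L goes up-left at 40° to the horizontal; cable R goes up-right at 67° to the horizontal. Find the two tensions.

ΣF_x = 0: −T_L·cos40° + T_R·cos67° = 0 → T_R = 1.96054·T_L.
ΣF_y = 0: T_L·sin40° + T_R·sin67° = 150.
Substitute: T_L·(0.642788 + 1.96054·0.920505) = 150 → T_L = 61.2877 ≈ 61.29 lb.
Then T_R = 1.96054 × 61.2877 = 120.2 lb.

T_L = 61.29 lb, T_R = 120.2 lb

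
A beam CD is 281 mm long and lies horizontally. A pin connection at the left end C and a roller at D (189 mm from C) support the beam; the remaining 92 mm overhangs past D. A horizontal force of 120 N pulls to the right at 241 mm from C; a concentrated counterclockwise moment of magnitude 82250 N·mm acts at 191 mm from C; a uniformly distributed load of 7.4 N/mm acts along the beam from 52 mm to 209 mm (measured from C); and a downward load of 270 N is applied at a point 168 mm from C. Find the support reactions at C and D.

C_x = -120.0 N, C_y = 824.8 N, D_y = 607.0 N

Resultant of the distributed load: 7.4 × 157 = 1161.8 N at 130.5 mm from C.
Moments about C: D_y·189 + 82250 − (7.4·157)·130.5 − 270·168 = 0 → D_y = 114724.9/189 = 607.01 ≈ 607.0 N.
ΣF_y = 0: C_y + 607.01 − 7.4·157 − 270 = 0 → C_y = 824.8 N.
ΣF_x = 0: C_x + 120 = 0 → C_x = -120.0 N.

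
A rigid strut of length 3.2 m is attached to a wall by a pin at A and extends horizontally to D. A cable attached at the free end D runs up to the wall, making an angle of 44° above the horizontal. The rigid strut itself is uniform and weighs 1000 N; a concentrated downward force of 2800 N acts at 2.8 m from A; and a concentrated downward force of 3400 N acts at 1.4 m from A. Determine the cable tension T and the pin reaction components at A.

T = 6388 N, A_x = 4595 N, A_y = 2762 N

ΣM about A: T·sin44°·3.2 − 1000·1.6 − 2800·2.8 − 3400·1.4 = 0 → T = 14200/(3.2·0.694658) = 6388.04 ≈ 6388 N.
ΣF_x = 0: A_x − T·cos44° = 0 → A_x = 6388.04 × 0.71934 = 4595 N.
ΣF_y = 0: A_y + T·sin44° − 1000 − 2800 − 3400 = 0 → A_y = 7200 − 6388.04 × 0.694658 = 2762 N.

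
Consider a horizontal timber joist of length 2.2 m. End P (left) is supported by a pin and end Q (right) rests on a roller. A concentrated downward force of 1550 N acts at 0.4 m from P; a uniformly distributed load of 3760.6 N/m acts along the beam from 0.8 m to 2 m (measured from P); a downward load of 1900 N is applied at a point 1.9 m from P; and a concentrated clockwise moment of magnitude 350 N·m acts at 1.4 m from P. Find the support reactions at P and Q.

P_x = 0, P_y = 3009 N, Q_y = 4954 N

Resultant of the distributed load: 3760.6 × 1.2 = 4512.72 N at 1.4 m from P.
Taking moments about P: Q_y·2.2 − 1550·0.4 − (3760.6·1.2)·1.4 − 1900·1.9 − 350 = 0 → Q_y = 10897.808/2.2 = 4953.55 ≈ 4954 N.
ΣF_y = 0: P_y + 4953.55 − 1550 − 3760.6·1.2 − 1900 = 0 → P_y = 3009 N.
ΣF_x = 0: no horizontal applied forces, so P_x = 0.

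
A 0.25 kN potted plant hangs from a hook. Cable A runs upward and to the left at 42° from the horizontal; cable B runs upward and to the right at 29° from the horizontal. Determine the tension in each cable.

T_A = 0.2313 kN, T_B = 0.1965 kN

ΣF_x = 0: −T_A·cos42° + T_B·cos29° = 0 → T_B = 0.849678·T_A.
ΣF_y = 0: T_A·sin42° + T_B·sin29° = 0.25.
Substitute: T_A·(0.669131 + 0.849678·0.48481) = 0.25 → T_A = 0.231254 ≈ 0.2313 kN.
Then T_B = 0.849678 × 0.231254 = 0.1965 kN.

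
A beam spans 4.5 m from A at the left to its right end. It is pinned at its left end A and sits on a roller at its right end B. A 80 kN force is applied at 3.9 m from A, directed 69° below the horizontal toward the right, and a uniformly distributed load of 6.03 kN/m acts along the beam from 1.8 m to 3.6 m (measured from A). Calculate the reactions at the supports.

A_x = -28.67 kN, A_y = 14.30 kN, B_y = 71.24 kN

Resultant of the distributed load: 6.03 × 1.8 = 10.854 kN at 2.7 m from A.
Moments about A: B_y·4.5 − 80·sin69°·3.9 − (6.03·1.8)·2.7 = 0 → B_y = 320.583/4.5 = 71.2407 ≈ 71.24 kN.
ΣF_y = 0: A_y + 71.2407 − 80·sin69° − 6.03·1.8 = 0 → A_y = 14.30 kN.
ΣF_x = 0: A_x + 80·cos69° = 0 → A_x = -28.67 kN.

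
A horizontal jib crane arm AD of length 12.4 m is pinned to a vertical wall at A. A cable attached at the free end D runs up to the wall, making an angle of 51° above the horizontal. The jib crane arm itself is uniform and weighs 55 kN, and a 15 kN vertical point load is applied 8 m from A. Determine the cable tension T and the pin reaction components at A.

T = 47.84 kN, A_x = 30.11 kN, A_y = 32.82 kN

ΣM about A: T·sin51°·12.4 − 55·6.2 − 15·8 = 0 → T = 461/(12.4·0.777146) = 47.8384 ≈ 47.84 kN.
ΣF_x = 0: A_x − T·cos51° = 0 → A_x = 47.8384 × 0.62932 = 30.11 kN.
ΣF_y = 0: A_y + T·sin51° − 55 − 15 = 0 → A_y = 70 − 47.8384 × 0.777146 = 32.82 kN.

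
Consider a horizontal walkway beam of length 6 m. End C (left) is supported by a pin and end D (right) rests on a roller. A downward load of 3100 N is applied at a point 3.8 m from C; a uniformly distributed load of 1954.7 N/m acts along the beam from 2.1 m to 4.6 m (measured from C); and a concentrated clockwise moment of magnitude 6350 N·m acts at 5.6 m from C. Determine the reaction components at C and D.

Resultant of the distributed load: 1954.7 × 2.5 = 4886.75 N at 3.35 m from C.
ΣM about C: D_y·6 − 3100·3.8 − (1954.7·2.5)·3.35 − 6350 = 0 → D_y = 34500.6125/6 = 5750.1 ≈ 5750 N.
ΣF_y = 0: C_y + 5750.1 − 3100 − 1954.7·2.5 = 0 → C_y = 2237 N.
ΣF_x = 0: no horizontal applied forces, so C_x = 0.

C_x = 0, C_y = 2237 N, D_y = 5750 N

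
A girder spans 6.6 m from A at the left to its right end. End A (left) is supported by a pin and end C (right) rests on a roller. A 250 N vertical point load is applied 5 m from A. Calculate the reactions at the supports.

A_x = 0, A_y = 60.61 N, C_y = 189.4 N

Moments about A: C_y·6.6 − 250·5 = 0 → C_y = 1250/6.6 = 189.394 ≈ 189.4 N.
ΣF_y = 0: A_y + 189.394 − 250 = 0 → A_y = 60.61 N.
ΣF_x = 0: no horizontal applied forces, so A_x = 0.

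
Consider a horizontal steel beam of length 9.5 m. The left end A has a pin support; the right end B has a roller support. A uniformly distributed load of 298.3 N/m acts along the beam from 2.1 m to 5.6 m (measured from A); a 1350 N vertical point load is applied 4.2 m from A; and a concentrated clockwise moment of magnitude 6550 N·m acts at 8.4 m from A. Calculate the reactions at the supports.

A_x = 0, A_y = 684.6 N, B_y = 1709 N

Resultant of the distributed load: 298.3 × 3.5 = 1044.05 N at 3.85 m from A.
ΣM about A: B_y·9.5 − (298.3·3.5)·3.85 − 1350·4.2 − 6550 = 0 → B_y = 16239.5925/9.5 = 1709.43 ≈ 1709 N.
ΣF_y = 0: A_y + 1709.43 − 298.3·3.5 − 1350 = 0 → A_y = 684.6 N.
ΣF_x = 0: no horizontal applied forces, so A_x = 0.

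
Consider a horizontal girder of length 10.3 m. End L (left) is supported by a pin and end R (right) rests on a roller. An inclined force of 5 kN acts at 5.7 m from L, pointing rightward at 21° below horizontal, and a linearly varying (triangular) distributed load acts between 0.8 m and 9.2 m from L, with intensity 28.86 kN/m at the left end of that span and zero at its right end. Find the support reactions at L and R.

L_x = -4.668 kN, L_y = 79.65 kN, R_y = 43.36 kN

Resultant of the triangular load: ½ × 28.86 × 8.4 = 121.212 kN, acting at 3.6 m from L (one-third of the span from the peak).
Taking moments about L: R_y·10.3 − 5·sin21°·5.7 − (½·28.86·8.4)·3.6 = 0 → R_y = 446.577/10.3 = 43.357 ≈ 43.36 kN.
ΣF_y = 0: L_y + 43.357 − 5·sin21° − ½·28.86·8.4 = 0 → L_y = 79.65 kN.
ΣF_x = 0: L_x + 5·cos21° = 0 → L_x = -4.668 kN.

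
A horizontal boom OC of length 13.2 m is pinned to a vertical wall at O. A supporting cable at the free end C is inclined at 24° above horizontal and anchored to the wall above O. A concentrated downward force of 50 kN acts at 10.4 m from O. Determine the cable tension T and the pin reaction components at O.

T = 96.85 kN, O_x = 88.48 kN, O_y = 10.61 kN

ΣM about O: T·sin24°·13.2 − 50·10.4 = 0 → T = 520/(13.2·0.406737) = 96.8536 ≈ 96.85 kN.
ΣF_x = 0: O_x − T·cos24° = 0 → O_x = 96.8536 × 0.913545 = 88.48 kN.
ΣF_y = 0: O_y + T·sin24° − 50 = 0 → O_y = 50 − 96.8536 × 0.406737 = 10.61 kN.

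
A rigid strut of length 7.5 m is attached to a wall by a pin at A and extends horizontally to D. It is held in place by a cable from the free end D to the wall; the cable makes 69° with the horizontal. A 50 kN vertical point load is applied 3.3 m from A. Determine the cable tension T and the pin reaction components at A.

T = 23.57 kN, A_x = 8.445 kN, A_y = 28.00 kN

ΣM about A: T·sin69°·7.5 − 50·3.3 = 0 → T = 165/(7.5·0.93358) = 23.5652 ≈ 23.57 kN.
ΣF_x = 0: A_x − T·cos69° = 0 → A_x = 23.5652 × 0.358368 = 8.445 kN.
ΣF_y = 0: A_y + T·sin69° − 50 = 0 → A_y = 50 − 23.5652 × 0.93358 = 28.00 kN.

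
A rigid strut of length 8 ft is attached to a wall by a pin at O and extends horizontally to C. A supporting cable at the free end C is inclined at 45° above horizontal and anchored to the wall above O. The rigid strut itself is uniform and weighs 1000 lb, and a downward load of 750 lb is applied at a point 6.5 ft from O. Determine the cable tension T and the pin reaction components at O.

ΣM about O: T·sin45°·8 − 1000·4 − 750·6.5 = 0 → T = 8875/(8·0.707107) = 1568.89 ≈ 1569 lb.
ΣF_x = 0: O_x − T·cos45° = 0 → O_x = 1568.89 × 0.707107 = 1109 lb.
ΣF_y = 0: O_y + T·sin45° − 1000 − 750 = 0 → O_y = 1750 − 1568.89 × 0.707107 = 640.6 lb.

T = 1569 lb, O_x = 1109 lb, O_y = 640.6 lb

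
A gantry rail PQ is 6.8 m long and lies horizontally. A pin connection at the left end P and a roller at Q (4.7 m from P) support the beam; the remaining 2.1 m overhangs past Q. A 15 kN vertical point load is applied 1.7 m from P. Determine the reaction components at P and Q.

Moments about P: Q_y·4.7 − 15·1.7 = 0 → Q_y = 25.5/4.7 = 5.42553 ≈ 5.426 kN.
ΣF_y = 0: P_y + 5.42553 − 15 = 0 → P_y = 9.574 kN.
ΣF_x = 0: no horizontal applied forces, so P_x = 0.

P_x = 0, P_y = 9.574 kN, Q_y = 5.426 kN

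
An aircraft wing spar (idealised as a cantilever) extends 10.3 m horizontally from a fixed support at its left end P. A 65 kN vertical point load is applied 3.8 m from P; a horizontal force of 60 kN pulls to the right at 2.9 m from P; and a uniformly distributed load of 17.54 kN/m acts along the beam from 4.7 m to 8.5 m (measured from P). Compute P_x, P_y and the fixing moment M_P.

Resultant of the distributed load: 17.54 × 3.8 = 66.652 kN at 6.6 m from P.
ΣF_x = 0: P_x + 60 = 0 → P_x = -60.00 kN.
ΣF_y = 0: P_y − 65 − 17.54·3.8 = 0 → P_y = 131.7 kN.
ΣM about P: M_P − 65·3.8 − (17.54·3.8)·6.6 = 0 → M_P = 686.9 kN·m.

P_x = -60.00 kN, P_y = 131.7 kN, M_P = 686.9 kN·m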